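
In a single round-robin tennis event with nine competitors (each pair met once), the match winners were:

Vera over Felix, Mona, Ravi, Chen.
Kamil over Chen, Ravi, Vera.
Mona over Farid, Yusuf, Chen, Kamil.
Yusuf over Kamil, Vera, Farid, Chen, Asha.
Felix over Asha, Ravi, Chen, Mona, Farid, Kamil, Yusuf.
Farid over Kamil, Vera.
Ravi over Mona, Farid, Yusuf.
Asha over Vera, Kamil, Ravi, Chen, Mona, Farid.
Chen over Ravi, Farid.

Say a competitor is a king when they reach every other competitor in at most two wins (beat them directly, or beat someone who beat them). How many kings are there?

4

Kamil cannot reach Asha in two steps.
Asha reaches everyone (king).
Farid cannot reach Asha, Yusuf in two steps.
Vera reaches everyone (king).
Chen cannot reach Asha, Felix in two steps.
Ravi cannot reach Felix in two steps.
Yusuf reaches everyone (king).
Mona cannot reach Felix in two steps.
Felix reaches everyone (king).
Kings: Asha, Vera, Yusuf, Felix — 4.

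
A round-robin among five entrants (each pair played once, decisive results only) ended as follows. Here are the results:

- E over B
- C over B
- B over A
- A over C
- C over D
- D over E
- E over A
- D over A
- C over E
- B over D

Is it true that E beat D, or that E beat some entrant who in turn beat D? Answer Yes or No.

E did not beat D directly.
E beat A, B. Of those, B beat D.

Yes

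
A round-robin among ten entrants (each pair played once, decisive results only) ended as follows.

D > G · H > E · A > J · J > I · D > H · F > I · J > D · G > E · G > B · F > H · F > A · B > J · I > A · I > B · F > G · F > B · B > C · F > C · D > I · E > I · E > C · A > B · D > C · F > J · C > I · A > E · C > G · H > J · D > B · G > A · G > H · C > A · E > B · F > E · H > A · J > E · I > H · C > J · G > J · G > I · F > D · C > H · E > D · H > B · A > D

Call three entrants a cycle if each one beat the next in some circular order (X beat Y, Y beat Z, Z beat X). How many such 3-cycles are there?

Win totals: A 4, B 2, C 5, D 5, E 4, F 9, G 6, H 4, I 3, J 3.
An entrant with w wins dominates both others in C(w,2) triples; summing gives 6 + 1 + 10 + 10 + 6 + 36 + 15 + 6 + 3 + 3 = 96 transitive triples.
Total triples C(10,3) = 120, so cyclic triples = 120 − 96 = 24.

24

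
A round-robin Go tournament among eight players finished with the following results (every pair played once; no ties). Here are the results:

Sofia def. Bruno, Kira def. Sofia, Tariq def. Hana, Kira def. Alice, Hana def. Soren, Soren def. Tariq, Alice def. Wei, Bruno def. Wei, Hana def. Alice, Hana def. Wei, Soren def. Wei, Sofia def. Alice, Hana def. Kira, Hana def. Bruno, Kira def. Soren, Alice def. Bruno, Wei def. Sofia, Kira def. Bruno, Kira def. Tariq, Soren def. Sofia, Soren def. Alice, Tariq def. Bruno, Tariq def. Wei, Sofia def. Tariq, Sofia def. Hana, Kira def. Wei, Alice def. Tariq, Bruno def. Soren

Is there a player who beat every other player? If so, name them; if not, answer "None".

None

Highest win total is Kira with 6 (out of 7 possible).
Kira lost to Hana, so no player went undefeated.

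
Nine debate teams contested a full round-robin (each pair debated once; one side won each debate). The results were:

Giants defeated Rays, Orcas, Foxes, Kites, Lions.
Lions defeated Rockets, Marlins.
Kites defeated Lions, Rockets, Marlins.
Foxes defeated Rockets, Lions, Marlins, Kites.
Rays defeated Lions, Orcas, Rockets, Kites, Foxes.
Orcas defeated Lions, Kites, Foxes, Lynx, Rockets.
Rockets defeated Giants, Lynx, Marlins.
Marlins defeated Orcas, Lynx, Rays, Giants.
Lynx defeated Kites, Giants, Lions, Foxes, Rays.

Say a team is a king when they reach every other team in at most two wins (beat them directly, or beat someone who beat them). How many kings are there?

7

Foxes reaches everyone (king).
Giants reaches everyone (king).
Orcas reaches everyone (king).
Rays reaches everyone (king).
Lions cannot reach Foxes, Kites in two steps.
Rockets reaches everyone (king).
Kites cannot reach Foxes in two steps.
Lynx reaches everyone (king).
Marlins reaches everyone (king).
Kings: Foxes, Giants, Orcas, Rays, Rockets, Lynx, Marlins — 7.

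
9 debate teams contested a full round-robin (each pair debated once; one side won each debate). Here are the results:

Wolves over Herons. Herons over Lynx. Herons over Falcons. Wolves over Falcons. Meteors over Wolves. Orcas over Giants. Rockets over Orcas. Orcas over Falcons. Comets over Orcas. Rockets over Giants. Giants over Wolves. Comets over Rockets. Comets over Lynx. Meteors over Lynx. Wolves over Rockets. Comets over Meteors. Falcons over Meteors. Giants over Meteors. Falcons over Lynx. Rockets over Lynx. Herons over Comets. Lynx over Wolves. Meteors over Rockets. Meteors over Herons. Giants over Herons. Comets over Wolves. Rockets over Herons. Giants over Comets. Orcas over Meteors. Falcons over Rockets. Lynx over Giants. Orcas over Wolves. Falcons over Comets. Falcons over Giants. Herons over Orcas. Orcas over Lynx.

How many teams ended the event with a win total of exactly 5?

Win totals: Orcas 5, Herons 4, Giants 4, Wolves 3, Rockets 4, Meteors 4, Falcons 5, Lynx 2, Comets 5.
Exactly 5: Orcas, Falcons, Comets — 3 teams.

3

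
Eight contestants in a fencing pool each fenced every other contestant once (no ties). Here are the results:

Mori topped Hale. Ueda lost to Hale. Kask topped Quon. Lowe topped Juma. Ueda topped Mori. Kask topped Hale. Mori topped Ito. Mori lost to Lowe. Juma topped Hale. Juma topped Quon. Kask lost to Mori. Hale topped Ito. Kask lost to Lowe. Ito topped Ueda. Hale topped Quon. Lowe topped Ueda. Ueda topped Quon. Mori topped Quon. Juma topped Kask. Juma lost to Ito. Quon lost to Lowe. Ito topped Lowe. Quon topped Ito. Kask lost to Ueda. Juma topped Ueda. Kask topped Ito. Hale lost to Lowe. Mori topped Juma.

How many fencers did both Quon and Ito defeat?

Quon beat: Ito.
Ito beat: Juma, Ueda, Lowe.
No one was beaten by both.

0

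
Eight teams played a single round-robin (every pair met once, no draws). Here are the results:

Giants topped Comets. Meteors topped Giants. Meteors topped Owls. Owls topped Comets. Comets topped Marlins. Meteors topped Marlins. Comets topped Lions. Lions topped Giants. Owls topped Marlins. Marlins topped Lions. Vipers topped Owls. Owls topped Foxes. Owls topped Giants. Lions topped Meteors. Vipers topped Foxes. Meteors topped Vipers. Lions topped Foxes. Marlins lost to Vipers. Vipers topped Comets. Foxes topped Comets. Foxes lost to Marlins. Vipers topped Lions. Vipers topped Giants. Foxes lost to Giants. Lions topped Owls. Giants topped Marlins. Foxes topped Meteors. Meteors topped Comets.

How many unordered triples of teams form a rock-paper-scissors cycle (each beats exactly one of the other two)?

13

Win totals: Vipers 6, Giants 3, Owls 4, Comets 2, Meteors 5, Foxes 2, Lions 4, Marlins 2.
A team with w wins dominates both others in C(w,2) triples; summing gives 15 + 3 + 6 + 1 + 10 + 1 + 6 + 1 = 43 transitive triples.
Total triples C(8,3) = 56, so cyclic triples = 56 − 43 = 13.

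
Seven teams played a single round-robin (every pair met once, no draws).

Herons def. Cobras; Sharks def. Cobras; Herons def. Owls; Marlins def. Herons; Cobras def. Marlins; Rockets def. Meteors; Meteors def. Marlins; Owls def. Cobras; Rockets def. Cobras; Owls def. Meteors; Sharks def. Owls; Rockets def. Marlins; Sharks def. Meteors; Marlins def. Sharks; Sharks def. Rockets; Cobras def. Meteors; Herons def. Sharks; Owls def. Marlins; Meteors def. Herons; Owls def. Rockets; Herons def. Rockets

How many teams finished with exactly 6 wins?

Win totals: Marlins 2, Meteors 2, Sharks 4, Owls 4, Rockets 3, Herons 4, Cobras 2.
No team has exactly 6 wins.

0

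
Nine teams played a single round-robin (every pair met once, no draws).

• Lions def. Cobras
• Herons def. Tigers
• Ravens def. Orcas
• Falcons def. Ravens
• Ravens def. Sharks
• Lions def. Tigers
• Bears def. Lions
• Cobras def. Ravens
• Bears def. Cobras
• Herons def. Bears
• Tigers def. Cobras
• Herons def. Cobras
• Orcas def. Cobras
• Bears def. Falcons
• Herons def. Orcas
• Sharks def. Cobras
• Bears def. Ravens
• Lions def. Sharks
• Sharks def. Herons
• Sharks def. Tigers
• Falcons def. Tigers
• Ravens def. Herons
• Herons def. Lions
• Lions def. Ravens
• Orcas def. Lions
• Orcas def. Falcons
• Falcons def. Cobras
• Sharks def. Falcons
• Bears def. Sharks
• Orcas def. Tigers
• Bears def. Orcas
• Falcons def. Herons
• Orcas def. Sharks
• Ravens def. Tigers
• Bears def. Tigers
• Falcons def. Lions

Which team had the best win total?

Win totals: Bears 7, Herons 5, Lions 4, Falcons 5, Cobras 1, Ravens 4, Tigers 1, Sharks 4, Orcas 5.
Bears leads with 7 wins (next highest: 5).

Bears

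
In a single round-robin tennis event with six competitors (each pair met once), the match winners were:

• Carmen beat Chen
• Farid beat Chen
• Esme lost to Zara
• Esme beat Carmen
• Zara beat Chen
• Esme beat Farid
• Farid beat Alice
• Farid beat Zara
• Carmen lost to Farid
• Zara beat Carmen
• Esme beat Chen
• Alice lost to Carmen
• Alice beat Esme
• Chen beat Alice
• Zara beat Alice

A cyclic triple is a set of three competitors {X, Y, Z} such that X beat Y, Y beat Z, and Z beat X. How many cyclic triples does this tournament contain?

Win totals: Zara 4, Alice 1, Esme 3, Chen 1, Carmen 2, Farid 4.
A competitor with w wins dominates both others in C(w,2) triples; summing gives 6 + 0 + 3 + 0 + 1 + 6 = 16 transitive triples.
Total triples C(6,3) = 20, so cyclic triples = 20 − 16 = 4.

4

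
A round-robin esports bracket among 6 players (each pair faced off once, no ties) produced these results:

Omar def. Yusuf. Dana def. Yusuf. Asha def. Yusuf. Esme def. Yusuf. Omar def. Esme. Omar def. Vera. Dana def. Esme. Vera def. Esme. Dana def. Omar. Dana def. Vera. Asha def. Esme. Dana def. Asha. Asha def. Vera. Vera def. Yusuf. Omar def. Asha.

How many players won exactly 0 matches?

Win totals: Vera 2, Asha 3, Esme 1, Yusuf 0, Dana 5, Omar 4.
Exactly 0: Yusuf — 1 player.

1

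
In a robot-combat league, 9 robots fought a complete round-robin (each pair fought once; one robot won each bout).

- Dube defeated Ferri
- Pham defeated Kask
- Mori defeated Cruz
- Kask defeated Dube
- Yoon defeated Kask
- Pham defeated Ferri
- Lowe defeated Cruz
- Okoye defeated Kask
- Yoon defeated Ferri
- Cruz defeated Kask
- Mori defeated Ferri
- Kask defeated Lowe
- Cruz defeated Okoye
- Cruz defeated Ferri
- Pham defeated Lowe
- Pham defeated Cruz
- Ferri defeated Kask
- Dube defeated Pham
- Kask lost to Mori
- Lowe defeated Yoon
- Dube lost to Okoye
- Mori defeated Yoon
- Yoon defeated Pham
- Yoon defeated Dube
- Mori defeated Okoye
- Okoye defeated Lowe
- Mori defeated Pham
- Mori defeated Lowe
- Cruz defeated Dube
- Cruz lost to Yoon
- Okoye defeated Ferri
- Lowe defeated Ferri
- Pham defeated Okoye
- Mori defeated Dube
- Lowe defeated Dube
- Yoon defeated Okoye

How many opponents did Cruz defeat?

Cruz's results: beat Ferri, Kask, Okoye, Dube; lost to Pham, Lowe, Mori, Yoon.
That is 4 wins.

4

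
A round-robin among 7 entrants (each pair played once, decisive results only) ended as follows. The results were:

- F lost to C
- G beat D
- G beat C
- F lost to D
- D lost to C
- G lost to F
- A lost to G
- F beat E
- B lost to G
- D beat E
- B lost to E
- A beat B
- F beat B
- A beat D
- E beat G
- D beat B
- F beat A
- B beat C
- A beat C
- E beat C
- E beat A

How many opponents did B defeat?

1

B's results: beat C; lost to A, D, E, F, G.
That is 1 win.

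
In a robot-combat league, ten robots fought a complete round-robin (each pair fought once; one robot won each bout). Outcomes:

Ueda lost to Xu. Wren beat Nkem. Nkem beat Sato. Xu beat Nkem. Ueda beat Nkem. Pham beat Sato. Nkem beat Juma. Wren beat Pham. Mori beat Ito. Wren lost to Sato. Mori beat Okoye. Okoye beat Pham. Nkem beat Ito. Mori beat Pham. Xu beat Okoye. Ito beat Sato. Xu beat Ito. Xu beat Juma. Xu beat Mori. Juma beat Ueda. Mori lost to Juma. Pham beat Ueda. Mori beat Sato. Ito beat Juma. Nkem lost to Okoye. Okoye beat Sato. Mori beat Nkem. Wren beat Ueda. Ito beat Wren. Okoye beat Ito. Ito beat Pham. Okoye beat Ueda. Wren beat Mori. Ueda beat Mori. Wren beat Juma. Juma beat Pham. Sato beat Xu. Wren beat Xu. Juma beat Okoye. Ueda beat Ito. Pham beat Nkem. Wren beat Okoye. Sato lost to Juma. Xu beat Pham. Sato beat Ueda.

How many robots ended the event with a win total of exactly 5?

3

Win totals: Okoye 5, Nkem 3, Ueda 3, Xu 7, Sato 3, Wren 7, Mori 5, Pham 3, Ito 4, Juma 5.
Exactly 5: Okoye, Mori, Juma — 3 robots.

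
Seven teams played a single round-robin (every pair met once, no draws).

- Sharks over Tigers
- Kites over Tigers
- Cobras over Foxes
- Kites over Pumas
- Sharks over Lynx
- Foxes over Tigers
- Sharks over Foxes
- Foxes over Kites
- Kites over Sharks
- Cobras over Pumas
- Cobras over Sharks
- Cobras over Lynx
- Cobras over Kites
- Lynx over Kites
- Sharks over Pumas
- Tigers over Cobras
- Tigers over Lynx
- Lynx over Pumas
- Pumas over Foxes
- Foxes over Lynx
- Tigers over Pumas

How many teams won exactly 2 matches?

1

Win totals: Tigers 3, Cobras 5, Foxes 3, Sharks 4, Pumas 1, Kites 3, Lynx 2.
Exactly 2: Lynx — 1 team.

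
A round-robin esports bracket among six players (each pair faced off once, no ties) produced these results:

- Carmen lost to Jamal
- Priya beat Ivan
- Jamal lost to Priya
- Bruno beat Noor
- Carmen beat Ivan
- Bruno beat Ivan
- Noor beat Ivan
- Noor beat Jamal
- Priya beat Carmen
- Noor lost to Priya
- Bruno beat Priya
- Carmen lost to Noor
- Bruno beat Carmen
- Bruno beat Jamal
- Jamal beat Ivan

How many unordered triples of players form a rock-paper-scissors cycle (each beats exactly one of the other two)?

Win totals: Carmen 1, Priya 4, Bruno 5, Jamal 2, Noor 3, Ivan 0.
A player with w wins dominates both others in C(w,2) triples; summing gives 0 + 6 + 10 + 1 + 3 + 0 = 20 transitive triples.
Total triples C(6,3) = 20, so cyclic triples = 20 − 20 = 0.

0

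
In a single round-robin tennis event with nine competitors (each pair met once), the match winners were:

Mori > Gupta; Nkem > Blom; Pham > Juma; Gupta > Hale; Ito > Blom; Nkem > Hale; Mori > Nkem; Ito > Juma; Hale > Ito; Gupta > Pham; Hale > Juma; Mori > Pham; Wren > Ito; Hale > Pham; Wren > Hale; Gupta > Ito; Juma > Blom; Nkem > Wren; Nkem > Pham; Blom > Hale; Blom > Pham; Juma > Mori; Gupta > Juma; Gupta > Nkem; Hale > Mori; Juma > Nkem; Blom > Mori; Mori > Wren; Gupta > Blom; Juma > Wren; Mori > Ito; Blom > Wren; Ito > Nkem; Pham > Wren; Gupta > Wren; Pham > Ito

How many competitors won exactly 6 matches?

0

Win totals: Pham 3, Mori 5, Nkem 4, Hale 4, Wren 2, Ito 3, Blom 4, Gupta 7, Juma 4.
No competitor has exactly 6 wins.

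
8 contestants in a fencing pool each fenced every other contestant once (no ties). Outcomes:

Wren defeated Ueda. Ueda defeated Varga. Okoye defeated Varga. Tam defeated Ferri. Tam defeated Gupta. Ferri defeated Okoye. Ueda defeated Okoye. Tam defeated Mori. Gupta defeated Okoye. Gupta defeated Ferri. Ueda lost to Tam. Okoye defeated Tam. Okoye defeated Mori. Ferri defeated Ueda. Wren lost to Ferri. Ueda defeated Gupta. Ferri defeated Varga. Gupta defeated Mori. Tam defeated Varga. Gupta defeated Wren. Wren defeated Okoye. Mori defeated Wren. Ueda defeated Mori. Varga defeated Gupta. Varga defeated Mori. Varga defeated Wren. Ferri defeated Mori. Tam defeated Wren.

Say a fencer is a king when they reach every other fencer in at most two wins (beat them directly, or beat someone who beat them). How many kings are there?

5

Ueda reaches everyone (king).
Okoye reaches everyone (king).
Varga cannot reach Tam in two steps.
Wren cannot reach Ferri in two steps.
Ferri reaches everyone (king).
Tam reaches everyone (king).
Gupta reaches everyone (king).
Mori cannot reach Varga, Ferri, Tam, Gupta in two steps.
Kings: Ueda, Okoye, Ferri, Tam, Gupta — 5.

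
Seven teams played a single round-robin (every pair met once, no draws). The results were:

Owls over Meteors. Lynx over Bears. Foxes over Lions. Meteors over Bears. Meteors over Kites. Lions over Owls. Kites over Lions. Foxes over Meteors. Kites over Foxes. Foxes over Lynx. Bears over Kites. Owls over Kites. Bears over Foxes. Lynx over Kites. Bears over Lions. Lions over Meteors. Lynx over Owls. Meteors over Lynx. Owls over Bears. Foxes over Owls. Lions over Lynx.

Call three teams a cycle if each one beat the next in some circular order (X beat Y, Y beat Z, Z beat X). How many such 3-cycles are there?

13

Win totals: Owls 3, Bears 3, Foxes 4, Lions 3, Meteors 3, Kites 2, Lynx 3.
A team with w wins dominates both others in C(w,2) triples; summing gives 3 + 3 + 6 + 3 + 3 + 1 + 3 = 22 transitive triples.
Total triples C(7,3) = 35, so cyclic triples = 35 − 22 = 13.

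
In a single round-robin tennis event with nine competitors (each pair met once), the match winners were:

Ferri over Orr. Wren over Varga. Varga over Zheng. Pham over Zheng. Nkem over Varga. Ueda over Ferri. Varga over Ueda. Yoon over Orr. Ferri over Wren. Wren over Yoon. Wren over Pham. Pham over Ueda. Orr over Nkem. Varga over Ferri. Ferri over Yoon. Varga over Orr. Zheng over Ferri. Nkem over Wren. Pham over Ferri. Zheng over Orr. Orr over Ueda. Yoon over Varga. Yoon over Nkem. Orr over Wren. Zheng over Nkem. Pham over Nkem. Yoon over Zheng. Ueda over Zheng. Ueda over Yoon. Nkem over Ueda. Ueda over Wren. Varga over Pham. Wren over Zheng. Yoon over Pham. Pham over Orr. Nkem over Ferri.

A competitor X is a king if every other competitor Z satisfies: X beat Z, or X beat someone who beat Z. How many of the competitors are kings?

8

Varga reaches everyone (king).
Nkem reaches everyone (king).
Yoon reaches everyone (king).
Zheng cannot reach Pham in two steps.
Wren reaches everyone (king).
Ueda reaches everyone (king).
Orr reaches everyone (king).
Pham reaches everyone (king).
Ferri reaches everyone (king).
Kings: Varga, Nkem, Yoon, Wren, Ueda, Orr, Pham, Ferri — 8.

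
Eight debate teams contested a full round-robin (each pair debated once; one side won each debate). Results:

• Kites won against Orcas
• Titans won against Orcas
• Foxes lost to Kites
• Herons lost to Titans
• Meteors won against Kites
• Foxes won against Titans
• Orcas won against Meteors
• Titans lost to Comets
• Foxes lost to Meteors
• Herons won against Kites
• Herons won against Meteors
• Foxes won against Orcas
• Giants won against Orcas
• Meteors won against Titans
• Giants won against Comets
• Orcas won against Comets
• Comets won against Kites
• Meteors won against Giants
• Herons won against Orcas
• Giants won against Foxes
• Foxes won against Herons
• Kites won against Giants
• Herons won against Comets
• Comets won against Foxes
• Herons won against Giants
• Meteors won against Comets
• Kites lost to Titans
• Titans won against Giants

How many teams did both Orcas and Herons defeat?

Orcas beat: Comets, Meteors.
Herons beat: Comets, Meteors, Giants, Kites, Orcas.
Both beat: Comets, Meteors — 2.

2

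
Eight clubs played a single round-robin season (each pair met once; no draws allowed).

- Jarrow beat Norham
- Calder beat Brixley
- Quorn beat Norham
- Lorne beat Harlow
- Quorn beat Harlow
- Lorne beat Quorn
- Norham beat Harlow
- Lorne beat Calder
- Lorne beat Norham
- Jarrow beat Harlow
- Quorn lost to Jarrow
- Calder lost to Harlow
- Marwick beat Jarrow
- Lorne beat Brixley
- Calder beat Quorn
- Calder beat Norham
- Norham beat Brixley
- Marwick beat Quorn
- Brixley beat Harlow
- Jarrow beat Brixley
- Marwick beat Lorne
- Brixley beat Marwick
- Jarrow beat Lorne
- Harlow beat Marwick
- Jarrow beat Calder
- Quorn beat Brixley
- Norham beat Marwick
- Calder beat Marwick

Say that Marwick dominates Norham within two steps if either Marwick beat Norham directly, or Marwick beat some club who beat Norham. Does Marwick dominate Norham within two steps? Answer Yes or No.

Yes

Marwick did not beat Norham directly.
Marwick beat Lorne, Quorn, Jarrow. Of those, Lorne beat Norham.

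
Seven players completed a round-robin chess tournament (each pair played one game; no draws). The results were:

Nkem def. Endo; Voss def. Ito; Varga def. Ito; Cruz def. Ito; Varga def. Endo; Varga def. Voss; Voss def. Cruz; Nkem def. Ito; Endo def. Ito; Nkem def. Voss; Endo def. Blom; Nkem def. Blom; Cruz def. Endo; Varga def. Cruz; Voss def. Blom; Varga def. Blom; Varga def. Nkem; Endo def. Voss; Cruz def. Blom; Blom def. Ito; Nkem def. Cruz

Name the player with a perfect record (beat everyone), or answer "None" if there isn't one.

Varga has 6 wins out of 6 opponents — a perfect record.

Varga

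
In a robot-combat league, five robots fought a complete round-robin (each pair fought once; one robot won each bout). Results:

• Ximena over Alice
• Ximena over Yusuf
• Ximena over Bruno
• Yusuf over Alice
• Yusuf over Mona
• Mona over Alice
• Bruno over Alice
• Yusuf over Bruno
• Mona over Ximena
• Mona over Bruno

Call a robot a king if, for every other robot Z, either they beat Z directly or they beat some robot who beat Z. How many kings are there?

3

Ximena reaches everyone (king).
Yusuf reaches everyone (king).
Bruno cannot reach Ximena, Yusuf, Mona in two steps.
Mona reaches everyone (king).
Alice cannot reach Ximena, Yusuf, Bruno, Mona in two steps.
Kings: Ximena, Yusuf, Mona — 3.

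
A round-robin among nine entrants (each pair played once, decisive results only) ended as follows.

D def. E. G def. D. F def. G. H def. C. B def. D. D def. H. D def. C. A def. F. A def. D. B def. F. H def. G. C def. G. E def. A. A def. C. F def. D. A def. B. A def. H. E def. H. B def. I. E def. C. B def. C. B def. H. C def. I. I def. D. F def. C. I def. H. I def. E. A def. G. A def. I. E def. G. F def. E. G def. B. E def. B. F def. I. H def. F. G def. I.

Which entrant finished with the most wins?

Win totals: A 7, B 5, C 2, D 3, E 5, F 5, G 3, H 3, I 3.
A leads with 7 wins (next highest: 5).

A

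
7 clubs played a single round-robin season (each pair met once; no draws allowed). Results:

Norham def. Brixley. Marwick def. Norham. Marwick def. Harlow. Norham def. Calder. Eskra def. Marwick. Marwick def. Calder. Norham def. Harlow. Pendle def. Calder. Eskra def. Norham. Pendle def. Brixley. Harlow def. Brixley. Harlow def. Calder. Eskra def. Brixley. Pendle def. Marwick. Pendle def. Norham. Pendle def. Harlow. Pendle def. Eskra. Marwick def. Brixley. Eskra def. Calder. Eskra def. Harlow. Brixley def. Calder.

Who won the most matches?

Pendle

Win totals: Brixley 1, Marwick 4, Harlow 2, Pendle 6, Calder 0, Eskra 5, Norham 3.
Pendle leads with 6 wins (next highest: 5).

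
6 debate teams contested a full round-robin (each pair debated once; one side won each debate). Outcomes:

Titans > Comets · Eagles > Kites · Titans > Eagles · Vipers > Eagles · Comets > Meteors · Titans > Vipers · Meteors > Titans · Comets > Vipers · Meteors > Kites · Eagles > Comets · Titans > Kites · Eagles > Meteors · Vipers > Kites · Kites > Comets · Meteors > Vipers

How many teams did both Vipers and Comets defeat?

Vipers beat: Kites, Eagles.
Comets beat: Meteors, Vipers.
No one was beaten by both.

0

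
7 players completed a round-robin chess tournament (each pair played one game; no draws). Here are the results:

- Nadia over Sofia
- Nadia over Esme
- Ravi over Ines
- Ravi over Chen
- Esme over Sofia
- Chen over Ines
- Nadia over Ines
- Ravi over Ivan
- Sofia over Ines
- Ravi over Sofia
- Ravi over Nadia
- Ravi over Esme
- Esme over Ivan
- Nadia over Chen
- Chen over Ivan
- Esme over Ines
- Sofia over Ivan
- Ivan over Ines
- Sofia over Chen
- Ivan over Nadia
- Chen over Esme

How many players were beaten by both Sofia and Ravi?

3

Sofia beat: Ines, Ivan, Chen.
Ravi beat: Ines, Esme, Sofia, Nadia, Ivan, Chen.
Both beat: Ines, Ivan, Chen — 3.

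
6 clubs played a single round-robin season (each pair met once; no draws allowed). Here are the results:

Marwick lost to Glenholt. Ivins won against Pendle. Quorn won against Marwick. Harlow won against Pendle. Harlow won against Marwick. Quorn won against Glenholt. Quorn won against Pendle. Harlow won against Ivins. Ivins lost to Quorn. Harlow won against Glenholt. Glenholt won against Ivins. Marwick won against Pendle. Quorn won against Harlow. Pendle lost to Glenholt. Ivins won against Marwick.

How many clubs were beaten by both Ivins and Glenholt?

2

Ivins beat: Marwick, Pendle.
Glenholt beat: Marwick, Pendle, Ivins.
Both beat: Marwick, Pendle — 2.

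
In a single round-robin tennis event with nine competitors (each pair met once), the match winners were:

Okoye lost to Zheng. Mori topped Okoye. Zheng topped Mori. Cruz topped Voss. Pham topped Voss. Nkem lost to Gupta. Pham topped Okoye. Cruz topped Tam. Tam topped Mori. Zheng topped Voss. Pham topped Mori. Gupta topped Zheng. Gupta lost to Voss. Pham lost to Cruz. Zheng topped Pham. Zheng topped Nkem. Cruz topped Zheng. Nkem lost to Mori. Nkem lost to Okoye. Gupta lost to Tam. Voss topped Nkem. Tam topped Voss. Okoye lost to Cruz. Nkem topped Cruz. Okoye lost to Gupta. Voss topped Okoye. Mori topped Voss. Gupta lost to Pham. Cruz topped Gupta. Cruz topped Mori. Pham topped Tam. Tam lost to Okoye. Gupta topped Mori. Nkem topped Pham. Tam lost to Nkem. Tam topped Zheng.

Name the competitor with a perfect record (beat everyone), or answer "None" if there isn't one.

Highest win total is Cruz with 7 (out of 8 possible).
Cruz lost to Nkem, so no competitor went undefeated.

None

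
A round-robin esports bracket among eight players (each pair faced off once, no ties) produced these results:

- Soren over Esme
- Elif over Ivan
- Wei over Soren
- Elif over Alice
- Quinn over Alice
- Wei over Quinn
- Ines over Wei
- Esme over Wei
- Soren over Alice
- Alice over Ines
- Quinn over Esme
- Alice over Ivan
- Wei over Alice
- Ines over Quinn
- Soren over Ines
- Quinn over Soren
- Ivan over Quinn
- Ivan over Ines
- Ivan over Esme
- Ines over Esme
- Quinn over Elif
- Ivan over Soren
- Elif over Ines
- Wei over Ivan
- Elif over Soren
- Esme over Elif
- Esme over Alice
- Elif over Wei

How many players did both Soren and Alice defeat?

Soren beat: Ines, Esme, Alice.
Alice beat: Ines, Ivan.
Both beat: Ines — 1.

1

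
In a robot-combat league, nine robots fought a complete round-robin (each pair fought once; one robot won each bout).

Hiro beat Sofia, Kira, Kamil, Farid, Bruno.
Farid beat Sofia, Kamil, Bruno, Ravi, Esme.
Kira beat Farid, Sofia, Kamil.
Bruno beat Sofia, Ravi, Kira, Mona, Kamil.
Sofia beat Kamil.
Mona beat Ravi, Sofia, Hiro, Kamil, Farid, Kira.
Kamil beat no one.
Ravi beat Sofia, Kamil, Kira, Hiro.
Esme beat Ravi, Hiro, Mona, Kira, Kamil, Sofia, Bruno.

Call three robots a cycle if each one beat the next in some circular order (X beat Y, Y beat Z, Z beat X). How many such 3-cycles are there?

9

Win totals: Esme 7, Bruno 5, Hiro 5, Ravi 4, Sofia 1, Farid 5, Mona 6, Kira 3, Kamil 0.
A robot with w wins dominates both others in C(w,2) triples; summing gives 21 + 10 + 10 + 6 + 0 + 10 + 15 + 3 + 0 = 75 transitive triples.
Total triples C(9,3) = 84, so cyclic triples = 84 − 75 = 9.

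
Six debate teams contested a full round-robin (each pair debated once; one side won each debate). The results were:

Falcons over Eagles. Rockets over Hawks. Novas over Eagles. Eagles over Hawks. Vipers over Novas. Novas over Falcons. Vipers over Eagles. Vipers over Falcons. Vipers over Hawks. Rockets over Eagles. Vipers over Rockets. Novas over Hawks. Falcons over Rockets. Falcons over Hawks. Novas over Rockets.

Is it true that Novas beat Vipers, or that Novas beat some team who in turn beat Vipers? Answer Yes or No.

Novas did not beat Vipers directly.
Novas beat Eagles, Hawks, Falcons, Rockets, but each of them lost to Vipers. No two-step path.

No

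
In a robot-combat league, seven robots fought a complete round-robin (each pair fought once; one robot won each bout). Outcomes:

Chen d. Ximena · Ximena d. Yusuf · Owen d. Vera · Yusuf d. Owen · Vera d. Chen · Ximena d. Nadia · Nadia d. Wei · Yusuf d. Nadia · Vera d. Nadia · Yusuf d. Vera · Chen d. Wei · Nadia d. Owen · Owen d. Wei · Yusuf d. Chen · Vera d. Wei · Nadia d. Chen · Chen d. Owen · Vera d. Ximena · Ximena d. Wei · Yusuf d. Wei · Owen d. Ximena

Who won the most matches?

Win totals: Nadia 3, Ximena 3, Owen 3, Wei 0, Yusuf 5, Chen 3, Vera 4.
Yusuf leads with 5 wins (next highest: 4).

Yusuf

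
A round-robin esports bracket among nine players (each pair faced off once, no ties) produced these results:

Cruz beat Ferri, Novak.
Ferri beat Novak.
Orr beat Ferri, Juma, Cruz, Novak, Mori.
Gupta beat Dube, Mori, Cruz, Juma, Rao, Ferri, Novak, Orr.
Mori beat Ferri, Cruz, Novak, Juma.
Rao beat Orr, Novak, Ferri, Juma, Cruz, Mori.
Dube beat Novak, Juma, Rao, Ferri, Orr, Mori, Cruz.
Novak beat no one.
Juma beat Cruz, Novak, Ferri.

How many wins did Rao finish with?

Rao's results: beat Novak, Ferri, Orr, Cruz, Juma, Mori; lost to Gupta, Dube.
That is 6 wins.

6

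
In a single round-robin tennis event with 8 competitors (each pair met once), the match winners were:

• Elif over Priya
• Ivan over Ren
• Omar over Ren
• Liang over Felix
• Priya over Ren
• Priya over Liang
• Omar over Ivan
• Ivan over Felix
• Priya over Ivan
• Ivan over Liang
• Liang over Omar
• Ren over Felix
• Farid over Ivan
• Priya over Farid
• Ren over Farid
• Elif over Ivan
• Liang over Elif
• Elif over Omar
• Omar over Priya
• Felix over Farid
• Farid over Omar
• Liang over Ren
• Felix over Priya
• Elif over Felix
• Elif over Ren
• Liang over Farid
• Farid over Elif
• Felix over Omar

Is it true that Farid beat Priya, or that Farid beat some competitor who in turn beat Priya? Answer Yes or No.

Farid did not beat Priya directly.
Farid beat Omar, Ivan, Elif. Of those, Omar beat Priya.

Yes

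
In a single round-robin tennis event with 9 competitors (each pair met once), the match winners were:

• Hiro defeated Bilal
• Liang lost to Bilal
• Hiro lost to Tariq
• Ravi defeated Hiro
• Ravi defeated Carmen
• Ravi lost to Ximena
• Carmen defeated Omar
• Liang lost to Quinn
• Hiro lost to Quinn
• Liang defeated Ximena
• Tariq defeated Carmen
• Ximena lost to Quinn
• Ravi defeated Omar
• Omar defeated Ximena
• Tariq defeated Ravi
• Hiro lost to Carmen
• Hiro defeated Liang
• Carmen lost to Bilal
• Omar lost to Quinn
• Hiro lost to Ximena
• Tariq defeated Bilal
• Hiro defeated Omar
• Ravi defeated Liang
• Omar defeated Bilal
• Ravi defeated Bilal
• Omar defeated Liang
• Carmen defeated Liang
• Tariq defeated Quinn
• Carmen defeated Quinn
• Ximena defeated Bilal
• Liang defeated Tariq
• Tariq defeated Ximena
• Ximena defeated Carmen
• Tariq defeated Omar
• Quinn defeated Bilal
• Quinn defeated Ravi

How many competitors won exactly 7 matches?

Win totals: Carmen 4, Ravi 5, Hiro 3, Tariq 7, Quinn 6, Ximena 4, Liang 2, Omar 3, Bilal 2.
Exactly 7: Tariq — 1 competitor.

1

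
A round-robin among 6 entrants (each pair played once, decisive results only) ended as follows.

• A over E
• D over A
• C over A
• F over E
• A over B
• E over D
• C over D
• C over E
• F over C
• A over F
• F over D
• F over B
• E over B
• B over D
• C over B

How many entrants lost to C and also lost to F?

3

C beat: A, B, D, E.
F beat: B, C, D, E.
Both beat: B, D, E — 3.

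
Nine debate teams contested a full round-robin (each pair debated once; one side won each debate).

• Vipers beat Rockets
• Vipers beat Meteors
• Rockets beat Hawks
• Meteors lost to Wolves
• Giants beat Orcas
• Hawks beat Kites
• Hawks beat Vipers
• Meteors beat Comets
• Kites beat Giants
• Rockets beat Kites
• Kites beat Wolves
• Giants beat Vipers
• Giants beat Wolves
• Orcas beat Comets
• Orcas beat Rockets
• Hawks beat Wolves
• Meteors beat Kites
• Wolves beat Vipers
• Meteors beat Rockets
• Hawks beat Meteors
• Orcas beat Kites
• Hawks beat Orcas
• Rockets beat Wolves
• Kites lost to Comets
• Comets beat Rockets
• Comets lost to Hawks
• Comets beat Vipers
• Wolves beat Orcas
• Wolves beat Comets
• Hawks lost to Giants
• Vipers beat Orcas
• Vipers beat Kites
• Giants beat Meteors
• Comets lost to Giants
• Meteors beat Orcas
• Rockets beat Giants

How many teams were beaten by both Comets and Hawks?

2

Comets beat: Vipers, Rockets, Kites.
Hawks beat: Vipers, Comets, Meteors, Orcas, Wolves, Kites.
Both beat: Vipers, Kites — 2.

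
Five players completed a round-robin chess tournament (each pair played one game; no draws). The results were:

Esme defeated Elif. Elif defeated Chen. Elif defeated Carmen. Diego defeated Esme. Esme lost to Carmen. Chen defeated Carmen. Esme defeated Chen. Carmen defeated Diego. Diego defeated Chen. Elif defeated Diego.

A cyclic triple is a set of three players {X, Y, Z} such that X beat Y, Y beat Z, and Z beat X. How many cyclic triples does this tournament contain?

4

Of the C(5,3) = 10 triples, the cyclic ones are: {Chen, Carmen, Esme}; {Chen, Carmen, Diego}; {Carmen, Elif, Esme}; {Elif, Esme, Diego}.
That is 4.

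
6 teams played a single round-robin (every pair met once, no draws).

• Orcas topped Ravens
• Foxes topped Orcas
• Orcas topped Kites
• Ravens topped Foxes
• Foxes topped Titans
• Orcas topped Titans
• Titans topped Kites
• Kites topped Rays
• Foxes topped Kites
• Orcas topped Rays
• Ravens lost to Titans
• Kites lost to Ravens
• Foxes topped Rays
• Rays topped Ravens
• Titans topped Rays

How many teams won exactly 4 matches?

2

Win totals: Rays 1, Titans 3, Foxes 4, Orcas 4, Kites 1, Ravens 2.
Exactly 4: Foxes, Orcas — 2 teams.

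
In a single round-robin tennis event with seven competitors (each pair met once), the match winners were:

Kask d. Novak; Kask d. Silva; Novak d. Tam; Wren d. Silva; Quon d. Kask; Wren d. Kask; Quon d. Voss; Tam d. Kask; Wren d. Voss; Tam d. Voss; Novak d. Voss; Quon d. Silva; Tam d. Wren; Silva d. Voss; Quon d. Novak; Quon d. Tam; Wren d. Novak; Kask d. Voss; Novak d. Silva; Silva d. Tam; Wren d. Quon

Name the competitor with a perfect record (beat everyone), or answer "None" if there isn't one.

Highest win total is Wren with 5 (out of 6 possible).
Wren lost to Tam, so no competitor went undefeated.

None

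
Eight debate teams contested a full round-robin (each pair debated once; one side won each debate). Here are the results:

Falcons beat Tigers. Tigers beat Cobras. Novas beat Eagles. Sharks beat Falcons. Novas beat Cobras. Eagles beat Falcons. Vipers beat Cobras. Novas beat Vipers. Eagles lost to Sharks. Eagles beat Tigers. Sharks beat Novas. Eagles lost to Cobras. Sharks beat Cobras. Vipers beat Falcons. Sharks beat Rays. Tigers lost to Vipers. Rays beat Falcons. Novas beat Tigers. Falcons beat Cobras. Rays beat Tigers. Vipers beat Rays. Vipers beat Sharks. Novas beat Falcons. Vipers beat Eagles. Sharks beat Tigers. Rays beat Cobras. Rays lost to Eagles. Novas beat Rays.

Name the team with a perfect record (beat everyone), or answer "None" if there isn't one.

Highest win total is Vipers with 6 (out of 7 possible).
Vipers lost to Novas, so no team went undefeated.

None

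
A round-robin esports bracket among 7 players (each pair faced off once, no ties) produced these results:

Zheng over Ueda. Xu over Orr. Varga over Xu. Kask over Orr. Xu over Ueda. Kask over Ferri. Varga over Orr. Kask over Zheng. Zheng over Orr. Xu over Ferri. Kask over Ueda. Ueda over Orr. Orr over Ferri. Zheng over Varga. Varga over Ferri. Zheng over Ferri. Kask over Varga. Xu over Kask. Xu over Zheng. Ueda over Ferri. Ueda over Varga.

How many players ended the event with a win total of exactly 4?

Win totals: Varga 3, Ueda 3, Zheng 4, Orr 1, Ferri 0, Kask 5, Xu 5.
Exactly 4: Zheng — 1 player.

1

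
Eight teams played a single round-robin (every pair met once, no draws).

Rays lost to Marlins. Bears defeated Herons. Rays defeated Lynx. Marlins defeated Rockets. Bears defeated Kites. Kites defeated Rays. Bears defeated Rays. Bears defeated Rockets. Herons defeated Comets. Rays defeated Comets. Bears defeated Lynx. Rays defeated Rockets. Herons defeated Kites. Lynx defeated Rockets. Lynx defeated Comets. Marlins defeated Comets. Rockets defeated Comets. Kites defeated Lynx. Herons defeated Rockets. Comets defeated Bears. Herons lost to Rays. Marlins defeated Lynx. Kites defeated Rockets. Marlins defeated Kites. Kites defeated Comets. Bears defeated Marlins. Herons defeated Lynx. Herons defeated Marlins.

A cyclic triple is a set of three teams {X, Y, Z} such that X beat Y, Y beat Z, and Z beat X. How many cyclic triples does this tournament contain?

Win totals: Comets 1, Bears 6, Marlins 5, Kites 4, Rays 4, Rockets 1, Herons 5, Lynx 2.
A team with w wins dominates both others in C(w,2) triples; summing gives 0 + 15 + 10 + 6 + 6 + 0 + 10 + 1 = 48 transitive triples.
Total triples C(8,3) = 56, so cyclic triples = 56 − 48 = 8.

8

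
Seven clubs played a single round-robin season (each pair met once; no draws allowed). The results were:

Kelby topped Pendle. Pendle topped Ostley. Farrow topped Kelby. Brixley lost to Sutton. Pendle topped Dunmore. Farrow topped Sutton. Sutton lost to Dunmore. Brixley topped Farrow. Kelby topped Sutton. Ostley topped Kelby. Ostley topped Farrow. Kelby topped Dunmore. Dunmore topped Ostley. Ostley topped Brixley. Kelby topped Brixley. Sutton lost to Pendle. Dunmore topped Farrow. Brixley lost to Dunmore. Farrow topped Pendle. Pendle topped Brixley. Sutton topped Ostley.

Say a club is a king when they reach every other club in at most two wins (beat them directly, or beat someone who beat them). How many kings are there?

5

Farrow reaches everyone (king).
Brixley cannot reach Dunmore, Ostley in two steps.
Dunmore reaches everyone (king).
Kelby reaches everyone (king).
Ostley reaches everyone (king).
Sutton cannot reach Dunmore, Pendle in two steps.
Pendle reaches everyone (king).
Kings: Farrow, Dunmore, Kelby, Ostley, Pendle — 5.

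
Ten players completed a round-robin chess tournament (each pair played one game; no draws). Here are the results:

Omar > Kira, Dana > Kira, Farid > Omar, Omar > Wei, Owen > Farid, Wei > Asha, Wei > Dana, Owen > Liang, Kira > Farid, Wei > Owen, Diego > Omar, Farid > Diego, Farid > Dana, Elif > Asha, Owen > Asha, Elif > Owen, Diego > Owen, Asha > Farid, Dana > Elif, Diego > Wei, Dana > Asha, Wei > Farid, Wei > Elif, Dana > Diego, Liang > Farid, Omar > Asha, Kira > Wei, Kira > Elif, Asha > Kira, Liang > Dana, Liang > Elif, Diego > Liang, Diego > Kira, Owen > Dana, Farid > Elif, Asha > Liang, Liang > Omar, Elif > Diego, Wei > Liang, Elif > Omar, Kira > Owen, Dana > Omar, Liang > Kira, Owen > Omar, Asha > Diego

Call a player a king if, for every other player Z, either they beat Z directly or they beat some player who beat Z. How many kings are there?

10

Owen reaches everyone (king).
Kira reaches everyone (king).
Wei reaches everyone (king).
Asha reaches everyone (king).
Omar reaches everyone (king).
Elif reaches everyone (king).
Diego reaches everyone (king).
Liang reaches everyone (king).
Farid reaches everyone (king).
Dana reaches everyone (king).
Kings: Owen, Kira, Wei, Asha, Omar, Elif, Diego, Liang, Farid, Dana — 10.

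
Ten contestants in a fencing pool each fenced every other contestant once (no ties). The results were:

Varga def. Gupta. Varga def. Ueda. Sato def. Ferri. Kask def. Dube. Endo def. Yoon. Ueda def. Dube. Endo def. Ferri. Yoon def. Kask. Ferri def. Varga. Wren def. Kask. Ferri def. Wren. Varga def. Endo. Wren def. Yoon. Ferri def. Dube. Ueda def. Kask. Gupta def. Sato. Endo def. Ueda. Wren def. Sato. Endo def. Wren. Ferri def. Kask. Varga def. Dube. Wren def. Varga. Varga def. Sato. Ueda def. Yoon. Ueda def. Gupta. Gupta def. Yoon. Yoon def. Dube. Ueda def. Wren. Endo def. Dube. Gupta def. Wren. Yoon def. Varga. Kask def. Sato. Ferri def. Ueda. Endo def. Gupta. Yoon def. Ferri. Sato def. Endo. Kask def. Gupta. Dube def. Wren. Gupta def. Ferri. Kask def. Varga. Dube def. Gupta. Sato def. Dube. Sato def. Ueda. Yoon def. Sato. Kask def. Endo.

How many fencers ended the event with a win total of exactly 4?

Win totals: Yoon 5, Ueda 5, Dube 2, Ferri 5, Wren 4, Sato 4, Endo 6, Gupta 4, Kask 5, Varga 5.
Exactly 4: Wren, Sato, Gupta — 3 fencers.

3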